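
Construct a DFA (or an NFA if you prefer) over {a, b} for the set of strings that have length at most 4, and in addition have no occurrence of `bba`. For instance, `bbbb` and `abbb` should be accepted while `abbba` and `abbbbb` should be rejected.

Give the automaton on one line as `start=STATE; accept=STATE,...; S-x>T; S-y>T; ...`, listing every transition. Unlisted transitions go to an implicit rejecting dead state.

start=q0; accept=q0,q1,q2,q3,q4,q5,q6,q7,q9; q0-a>q1; q0-b>q2; q1-a>q3; q1-b>q4; q2-a>q3; q2-b>q5; q3-a>q6; q3-b>q6; q4-a>q6; q4-b>q7; q5-a>q8; q5-b>q7; q6-a>q9; q6-b>q9; q7-a>q8; q7-b>q9; q8-a>q8; q8-b>q8; q9-a>q8; q9-b>q8

Handle the two conditions separately and then intersect. The first has 6 states tracking the input length, saturating at 5; the second has 4 states tracking partial matches of the forbidden pattern `bba`. A product state is a pair (one from each), accepting exactly when both do. After merging equivalent states the machine shrinks.
10 states suffice.
        a   b  
>* q0   q1  q2 
 * q1   q3  q4 
 * q2   q3  q5 
 * q3   q6  q6 
 * q4   q6  q7 
 * q5   q8  q7 
 * q6   q9  q9 
 * q7   q8  q9 
   q8   q8  q8 
 * q9   q8  q8 
(> = start, * = accepting)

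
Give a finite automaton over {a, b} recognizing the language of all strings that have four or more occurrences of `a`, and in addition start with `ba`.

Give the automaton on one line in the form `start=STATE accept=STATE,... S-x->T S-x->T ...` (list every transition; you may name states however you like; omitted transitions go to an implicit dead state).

Run two small machines in parallel and take their product. One (6 states) tracks the count of `a`s, saturating at 5; the other (4 states) tracks whether the input so far still matches the prefix `ba`. Each combined state is a pair, one component from each; accept when both components accept.
          a    b  
>  S0     S1   S2 
   S1     S3   S1 
   S2     S4   S5 
   S3     S6   S3 
   S4     S7   S4 
   S5     S1   S5 
   S6     S8   S6 
   S7     S9   S7 
   S8    S10   S8 
   S9    S11   S9 
   S10   S10  S10 
 * S11   S12  S11 
 * S12   S12  S12 
(> = start, * = accepting)

start=S0 accept=S11,S12 S0-a->S1 S0-b->S2 S1-a->S3 S1-b->S1 S2-a->S4 S2-b->S5 S3-a->S6 S3-b->S3 S4-a->S7 S4-b->S4 S5-a->S1 S5-b->S5 S6-a->S8 S6-b->S6 S7-a->S9 S7-b->S7 S8-a->S10 S8-b->S8 S9-a->S11 S9-b->S9 S10-a->S10 S10-b->S10 S11-a->S12 S11-b->S11 S12-a->S12 S12-b->S12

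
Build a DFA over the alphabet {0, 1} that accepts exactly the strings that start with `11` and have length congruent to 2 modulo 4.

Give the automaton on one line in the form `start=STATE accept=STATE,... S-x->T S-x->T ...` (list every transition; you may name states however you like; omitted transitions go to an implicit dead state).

start=S0 accept=S4 S0-0->S1 S0-1->S2 S1-0->S3 S1-1->S3 S2-0->S3 S2-1->S4 S3-0->S5 S3-1->S5 S4-0->S6 S4-1->S6 S5-0->S7 S5-1->S7 S6-0->S8 S6-1->S8 S7-0->S1 S7-1->S1 S8-0->S9 S8-1->S9 S9-0->S4 S9-1->S4

Handle the two conditions separately and then intersect. One (4 states) tracks whether the input so far still matches the prefix `11`; the other (4 states) tracks the input length modulo 4. Each combined state is a pair, one component from each; accept when both components accept.
A 10-state machine:
        0   1  
>  S0   S1  S2 
   S1   S3  S3 
   S2   S3  S4 
   S3   S5  S5 
 * S4   S6  S6 
   S5   S7  S7 
   S6   S8  S8 
   S7   S1  S1 
   S8   S9  S9 
   S9   S4  S4 
(> = start, * = accepting)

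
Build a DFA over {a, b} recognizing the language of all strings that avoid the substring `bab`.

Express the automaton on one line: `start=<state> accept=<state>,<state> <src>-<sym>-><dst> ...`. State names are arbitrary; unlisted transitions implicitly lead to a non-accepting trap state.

start=s0 accept=s0,s1,s2 s0-a->s0 s0-b->s1 s1-a->s2 s1-b->s1 s2-a->s0 s2-b->s3 s3-a->s3 s3-b->s3

Track partial matches of the forbidden pattern `bab`. State s3 is a dead state reached once `bab` has occurred; every other state accepts. s0 means no part of `bab` is currently matched.
4 states suffice.
        a   b  
>* s0   s0  s1 
 * s1   s2  s1 
 * s2   s0  s3 
   s3   s3  s3 
(> = start, * = accepting)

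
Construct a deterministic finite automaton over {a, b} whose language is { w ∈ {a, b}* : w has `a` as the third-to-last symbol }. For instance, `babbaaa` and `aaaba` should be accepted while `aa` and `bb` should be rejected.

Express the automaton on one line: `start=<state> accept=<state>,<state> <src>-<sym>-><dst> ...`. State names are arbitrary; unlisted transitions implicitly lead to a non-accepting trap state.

start=q0 accept=q7,q8,q9,q10 q0-a->q1 q0-b->q2 q1-a->q3 q1-b->q4 q2-a->q5 q2-b->q6 q3-a->q7 q3-b->q8 q4-a->q9 q4-b->q10 q5-a->q11 q5-b->q12 q6-a->q13 q6-b->q14 q7-a->q7 q7-b->q8 q8-a->q9 q8-b->q10 q9-a->q11 q9-b->q12 q10-a->q13 q10-b->q14 q11-a->q7 q11-b->q8 q12-a->q9 q12-b->q10 q13-a->q11 q13-b->q12 q14-a->q13 q14-b->q14

A DFA must remember the last 3 symbols (since which symbol is third-to-last isn't known until the input ends). Use one state per possible window of the last ≤3 symbols; accept from those whose window starts with `a`.
A 15-state machine:
          a    b  
>  q0     q1   q2 
   q1     q3   q4 
   q2     q5   q6 
   q3     q7   q8 
   q4     q9  q10 
   q5    q11  q12 
   q6    q13  q14 
 * q7     q7   q8 
 * q8     q9  q10 
 * q9    q11  q12 
 * q10   q13  q14 
   q11    q7   q8 
   q12    q9  q10 
   q13   q11  q12 
   q14   q13  q14 
(> = start, * = accepting)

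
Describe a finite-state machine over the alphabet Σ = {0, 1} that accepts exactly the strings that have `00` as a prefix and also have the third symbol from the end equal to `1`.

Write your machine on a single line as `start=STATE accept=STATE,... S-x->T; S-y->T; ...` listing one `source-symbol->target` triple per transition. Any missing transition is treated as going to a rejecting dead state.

start=q0; accept=q19,q20,q21,q22; q0-0->q1; q0-1->q2; q1-0->q3; q1-1->q4; q2-0->q5; q2-1->q6; q3-0->q7; q3-1->q8; q4-0->q9; q4-1->q10; q5-0->q11; q5-1->q12; q6-0->q13; q6-1->q14; q7-0->q7; q7-1->q8; q8-0->q15; q8-1->q16; q9-0->q11; q9-1->q12; q10-0->q13; q10-1->q14; q11-0->q17; q11-1->q18; q12-0->q9; q12-1->q10; q13-0->q11; q13-1->q12; q14-0->q13; q14-1->q14; q15-0->q19; q15-1->q20; q16-0->q21; q16-1->q22; q17-0->q17; q17-1->q18; q18-0->q9; q18-1->q10; q19-0->q7; q19-1->q8; q20-0->q15; q20-1->q16; q21-0->q19; q21-1->q20; q22-0->q21; q22-1->q22

Run two small machines in parallel and take their product. One (4 states) tracks whether the input so far still matches the prefix `00`; the other (15 states) tracks the last 3 symbols read. Each combined state is a pair, one component from each; accept when both components accept.
          0    1  
>  q0     q1   q2 
   q1     q3   q4 
   q2     q5   q6 
   q3     q7   q8 
   q4     q9  q10 
   q5    q11  q12 
   q6    q13  q14 
   q7     q7   q8 
   q8    q15  q16 
   q9    q11  q12 
   q10   q13  q14 
   q11   q17  q18 
   q12    q9  q10 
   q13   q11  q12 
   q14   q13  q14 
   q15   q19  q20 
   q16   q21  q22 
   q17   q17  q18 
   q18    q9  q10 
 * q19    q7   q8 
 * q20   q15  q16 
 * q21   q19  q20 
 * q22   q21  q22 
(> = start, * = accepting)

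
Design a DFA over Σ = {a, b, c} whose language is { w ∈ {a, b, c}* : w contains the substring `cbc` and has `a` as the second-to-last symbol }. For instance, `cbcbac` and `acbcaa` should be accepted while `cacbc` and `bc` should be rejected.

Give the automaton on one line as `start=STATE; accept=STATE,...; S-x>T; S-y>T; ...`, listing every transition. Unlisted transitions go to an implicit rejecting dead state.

Run two small machines in parallel and take their product. The first has 4 states tracking whether and how much of `cbc` has been seen; the second has 13 states tracking the last 2 symbols read. A product state is a pair (one from each), accepting exactly when both do. Minimizing collapses redundant product states.
7 states suffice.
        a   b   c  
>  s0   s0  s0  s1 
   s1   s0  s2  s1 
   s2   s0  s0  s3 
   s3   s4  s3  s3 
   s4   s5  s6  s6 
 * s5   s5  s6  s6 
 * s6   s4  s3  s3 
(> = start, * = accepting)

start=s0; accept=s5,s6; s0-a>s0; s0-b>s0; s0-c>s1; s1-a>s0; s1-b>s2; s1-c>s1; s2-a>s0; s2-b>s0; s2-c>s3; s3-a>s4; s3-b>s3; s3-c>s3; s4-a>s5; s4-b>s6; s4-c>s6; s5-a>s5; s5-b>s6; s5-c>s6; s6-a>s4; s6-b>s3; s6-c>s3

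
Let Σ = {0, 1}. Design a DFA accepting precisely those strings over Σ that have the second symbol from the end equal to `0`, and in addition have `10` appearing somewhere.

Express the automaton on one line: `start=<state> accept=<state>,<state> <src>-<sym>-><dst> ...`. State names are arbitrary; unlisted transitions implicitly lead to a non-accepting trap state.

start=S0 accept=S3,S4 S0-0->S0 S0-1->S1 S1-0->S2 S1-1->S1 S2-0->S3 S2-1->S4 S3-0->S3 S3-1->S4 S4-0->S2 S4-1->S1

Build one automaton per condition and run them in lockstep. The first has 7 states tracking the last 2 symbols read; the second has 3 states tracking whether and how much of `10` has been seen. A product state is a pair (one from each), accepting exactly when both do. Equivalent product states are then merged.
A 5-state machine:
        0   1  
>  S0   S0  S1 
   S1   S2  S1 
   S2   S3  S4 
 * S3   S3  S4 
 * S4   S2  S1 
(> = start, * = accepting)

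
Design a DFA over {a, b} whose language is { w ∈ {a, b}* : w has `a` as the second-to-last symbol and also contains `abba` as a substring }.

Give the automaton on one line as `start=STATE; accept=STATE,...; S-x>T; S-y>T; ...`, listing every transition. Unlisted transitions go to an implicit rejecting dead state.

start=q0; accept=q5,q6; q0-a>q1; q0-b>q0; q1-a>q1; q1-b>q2; q2-a>q1; q2-b>q3; q3-a>q4; q3-b>q0; q4-a>q5; q4-b>q6; q5-a>q5; q5-b>q6; q6-a>q4; q6-b>q7; q7-a>q4; q7-b>q7

Build one automaton per condition and run them in lockstep. One (7 states) tracks the last 2 symbols read; the other (5 states) tracks whether and how much of `abba` has been seen. Each combined state is a pair, one component from each; accept when both components accept. Equivalent product states are then merged.
An 8-state machine:
        a   b  
>  q0   q1  q0 
   q1   q1  q2 
   q2   q1  q3 
   q3   q4  q0 
   q4   q5  q6 
 * q5   q5  q6 
 * q6   q4  q7 
   q7   q4  q7 
(> = start, * = accepting)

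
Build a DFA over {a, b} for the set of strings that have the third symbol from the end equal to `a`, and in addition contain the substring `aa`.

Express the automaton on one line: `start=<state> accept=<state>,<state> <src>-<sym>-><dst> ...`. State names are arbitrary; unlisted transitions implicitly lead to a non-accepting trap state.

Build one automaton per condition and run them in lockstep. One (15 states) tracks the last 3 symbols read; the other (3 states) tracks whether and how much of `aa` has been seen. Each combined state is a pair, one component from each; accept when both components accept.
20 states suffice.
          a    b  
>  S0     S1   S2 
   S1     S3   S4 
   S2     S5   S6 
   S3     S7   S8 
   S4     S9  S10 
   S5    S11  S12 
   S6    S13  S14 
 * S7     S7   S8 
 * S8    S15  S16 
   S9    S11  S12 
   S10   S13  S14 
   S11    S7   S8 
   S12    S9  S10 
   S13   S11  S12 
   S14   S13  S14 
 * S15   S11  S17 
 * S16   S18  S19 
   S17   S15  S16 
   S18   S11  S17 
   S19   S18  S19 
(> = start, * = accepting)

start=S0 accept=S7,S8,S15,S16 S0-a->S1 S0-b->S2 S1-a->S3 S1-b->S4 S2-a->S5 S2-b->S6 S3-a->S7 S3-b->S8 S4-a->S9 S4-b->S10 S5-a->S11 S5-b->S12 S6-a->S13 S6-b->S14 S7-a->S7 S7-b->S8 S8-a->S15 S8-b->S16 S9-a->S11 S9-b->S12 S10-a->S13 S10-b->S14 S11-a->S7 S11-b->S8 S12-a->S9 S12-b->S10 S13-a->S11 S13-b->S12 S14-a->S13 S14-b->S14 S15-a->S11 S15-b->S17 S16-a->S18 S16-b->S19 S17-a->S15 S17-b->S16 S18-a->S11 S18-b->S17 S19-a->S18 S19-b->S19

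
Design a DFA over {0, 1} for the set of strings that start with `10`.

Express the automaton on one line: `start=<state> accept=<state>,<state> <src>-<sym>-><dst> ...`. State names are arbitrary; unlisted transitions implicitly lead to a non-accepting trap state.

start=A accept=C A-0->D A-1->B B-0->C B-1->D C-0->C C-1->C D-0->D D-1->D

Walk along `10` while the input agrees: from A take `1` to B, and so on. Any deviation drops to the rejecting sink D. Once C is reached the prefix is confirmed and every continuation is accepted.
4 states suffice.
       0  1 
>  A   D  B 
   B   C  D 
 * C   C  C 
   D   D  D 
(> = start, * = accepting)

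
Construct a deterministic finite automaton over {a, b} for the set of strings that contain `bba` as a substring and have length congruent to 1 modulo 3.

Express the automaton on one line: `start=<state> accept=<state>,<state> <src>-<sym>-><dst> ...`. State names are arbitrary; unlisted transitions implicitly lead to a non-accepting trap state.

start=q0 accept=q10 q0-a->q1 q0-b->q2 q1-a->q3 q1-b->q4 q2-a->q3 q2-b->q5 q3-a->q0 q3-b->q6 q4-a->q0 q4-b->q7 q5-a->q8 q5-b->q7 q6-a->q1 q6-b->q9 q7-a->q10 q7-b->q9 q8-a->q10 q8-b->q10 q9-a->q11 q9-b->q5 q10-a->q11 q10-b->q11 q11-a->q8 q11-b->q8

Build one automaton per condition and run them in lockstep. One (4 states) tracks whether and how much of `bba` has been seen; the other (3 states) tracks the input length modulo 3. Each combined state is a pair, one component from each; accept when both components accept.
          a    b  
>  q0     q1   q2 
   q1     q3   q4 
   q2     q3   q5 
   q3     q0   q6 
   q4     q0   q7 
   q5     q8   q7 
   q6     q1   q9 
   q7    q10   q9 
   q8    q10  q10 
   q9    q11   q5 
 * q10   q11  q11 
   q11    q8   q8 
(> = start, * = accepting)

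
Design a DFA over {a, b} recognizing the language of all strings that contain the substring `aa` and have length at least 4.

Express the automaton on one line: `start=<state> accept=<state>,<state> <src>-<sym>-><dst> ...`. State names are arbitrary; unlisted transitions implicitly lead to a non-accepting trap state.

Handle the two conditions separately and then intersect. One (3 states) tracks whether and how much of `aa` has been seen; the other (6 states) tracks the input length, saturating at 5. Each combined state is a pair, one component from each; accept when both components accept.
          a    b  
>  S0     S1   S2 
   S1     S3   S4 
   S2     S5   S4 
   S3     S6   S6 
   S4     S7   S8 
   S5     S6   S8 
   S6     S9   S9 
   S7     S9  S10 
   S8    S11  S10 
 * S9    S12  S12 
   S10   S13  S14 
   S11   S12  S14 
 * S12   S12  S12 
   S13   S12  S14 
   S14   S13  S14 
(> = start, * = accepting)

start=S0 accept=S9,S12 S0-a->S1 S0-b->S2 S1-a->S3 S1-b->S4 S2-a->S5 S2-b->S4 S3-a->S6 S3-b->S6 S4-a->S7 S4-b->S8 S5-a->S6 S5-b->S8 S6-a->S9 S6-b->S9 S7-a->S9 S7-b->S10 S8-a->S11 S8-b->S10 S9-a->S12 S9-b->S12 S10-a->S13 S10-b->S14 S11-a->S12 S11-b->S14 S12-a->S12 S12-b->S12 S13-a->S12 S13-b->S14 S14-a->S13 S14-b->S14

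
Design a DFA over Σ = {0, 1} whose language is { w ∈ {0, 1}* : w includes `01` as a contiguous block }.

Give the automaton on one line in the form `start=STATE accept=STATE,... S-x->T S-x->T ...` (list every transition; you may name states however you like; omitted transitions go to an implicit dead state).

States S0..S1 record the length of the longest prefix of `01` that matches the current input suffix. Reaching S2 means `01` has been seen, and we stay there forever. Accept from S2.
        0   1  
>  S0   S1  S0 
   S1   S1  S2 
 * S2   S2  S2 
(> = start, * = accepting)

start=S0 accept=S2 S0-0->S1 S0-1->S0 S1-0->S1 S1-1->S2 S2-0->S2 S2-1->S2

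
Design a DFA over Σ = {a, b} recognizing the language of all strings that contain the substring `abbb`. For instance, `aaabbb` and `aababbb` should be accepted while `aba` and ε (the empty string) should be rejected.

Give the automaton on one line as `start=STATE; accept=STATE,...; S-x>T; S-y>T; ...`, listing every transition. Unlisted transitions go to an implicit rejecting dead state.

start=s0; accept=s4; s0-a>s1; s0-b>s0; s1-a>s1; s1-b>s2; s2-a>s1; s2-b>s3; s3-a>s1; s3-b>s4; s4-a>s4; s4-b>s4

States s0..s3 record the length of the longest prefix of `abbb` that matches the current input suffix. Reaching s4 means `abbb` has been seen, and we stay there forever. Accept from s4.
A 5-state machine:
        a   b  
>  s0   s1  s0 
   s1   s1  s2 
   s2   s1  s3 
   s3   s1  s4 
 * s4   s4  s4 
(> = start, * = accepting)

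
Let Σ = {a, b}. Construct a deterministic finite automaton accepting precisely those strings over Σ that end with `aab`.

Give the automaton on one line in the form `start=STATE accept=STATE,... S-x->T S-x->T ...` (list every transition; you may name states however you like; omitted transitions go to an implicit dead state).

start=q0 accept=q3 q0-a->q1 q0-b->q0 q1-a->q2 q1-b->q0 q2-a->q2 q2-b->q3 q3-a->q1 q3-b->q0

Let each state record the length of the longest suffix of the input read so far that is also a prefix of `aab`. q1 means the last symbol is `a`; q2 means the last 2 symbols are `aa`; q3 means the last 3 symbols are `aab`. Accept only at q3, where the string currently ends in `aab`.
A 4-state machine:
        a   b  
>  q0   q1  q0 
   q1   q2  q0 
   q2   q2  q3 
 * q3   q1  q0 
(> = start, * = accepting)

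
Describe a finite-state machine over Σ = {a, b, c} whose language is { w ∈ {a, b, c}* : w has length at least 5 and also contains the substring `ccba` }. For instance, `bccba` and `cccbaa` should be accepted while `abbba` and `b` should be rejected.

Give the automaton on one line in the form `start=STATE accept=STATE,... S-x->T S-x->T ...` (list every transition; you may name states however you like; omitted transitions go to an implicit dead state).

Handle the two conditions separately and then intersect. One (7 states) tracks the input length, saturating at 6; the other (5 states) tracks whether and how much of `ccba` has been seen. Each combined state is a pair, one component from each; accept when both components accept. Minimizing collapses redundant product states.
10 states suffice.
        a   b   c  
>  q0   q1  q1  q2 
   q1   q1  q1  q3 
   q2   q1  q1  q4 
   q3   q1  q1  q5 
   q4   q1  q6  q5 
   q5   q1  q7  q5 
   q6   q8  q1  q3 
   q7   q9  q1  q3 
   q8   q9  q9  q9 
 * q9   q9  q9  q9 
(> = start, * = accepting)

start=q0 accept=q9 q0-a->q1 q0-b->q1 q0-c->q2 q1-a->q1 q1-b->q1 q1-c->q3 q2-a->q1 q2-b->q1 q2-c->q4 q3-a->q1 q3-b->q1 q3-c->q5 q4-a->q1 q4-b->q6 q4-c->q5 q5-a->q1 q5-b->q7 q5-c->q5 q6-a->q8 q6-b->q1 q6-c->q3 q7-a->q9 q7-b->q1 q7-c->q3 q8-a->q9 q8-b->q9 q8-c->q9 q9-a->q9 q9-b->q9 q9-c->q9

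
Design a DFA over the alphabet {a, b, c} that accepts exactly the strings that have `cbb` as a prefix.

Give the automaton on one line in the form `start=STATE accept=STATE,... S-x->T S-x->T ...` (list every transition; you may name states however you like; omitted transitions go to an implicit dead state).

start=S0 accept=S3 S0-a->S4 S0-b->S4 S0-c->S1 S1-a->S4 S1-b->S2 S1-c->S4 S2-a->S4 S2-b->S3 S2-c->S4 S3-a->S3 S3-b->S3 S3-c->S3 S4-a->S4 S4-b->S4 S4-c->S4

Check the first 3 symbols one by one: S0 through S2 record how many have matched `cbb` so far; any wrong symbol goes to the dead state S4. After all 3 match we enter the accepting sink S3.
        a   b   c  
>  S0   S4  S4  S1 
   S1   S4  S2  S4 
   S2   S4  S3  S4 
 * S3   S3  S3  S3 
   S4   S4  S4  S4 
(> = start, * = accepting)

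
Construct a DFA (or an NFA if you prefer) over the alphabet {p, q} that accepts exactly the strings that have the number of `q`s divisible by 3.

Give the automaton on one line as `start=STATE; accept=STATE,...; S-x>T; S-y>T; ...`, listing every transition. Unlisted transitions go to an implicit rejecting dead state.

Keep the running count of `q`s modulo 3: each `q` advances along the cycle s0 → s1 → s2 → s0 while other symbols loop. Accept at s0.
A 3-state machine:
        p   q  
>* s0   s0  s1 
   s1   s1  s2 
   s2   s2  s0 
(> = start, * = accepting)

start=s0; accept=s0; s0-p>s0; s0-q>s1; s1-p>s1; s1-q>s2; s2-p>s2; s2-q>s0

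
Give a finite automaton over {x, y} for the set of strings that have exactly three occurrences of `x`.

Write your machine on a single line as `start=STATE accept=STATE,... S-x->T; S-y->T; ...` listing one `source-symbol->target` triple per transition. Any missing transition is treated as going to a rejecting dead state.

Only the number of `x`s matters, and only up to 4. Make a chain A → B → C → D → E advanced by each `x` (with E absorbing); every other symbol self-loops. The accepting set is {D}.
A 5-state machine:
       x  y 
>  A   B  A 
   B   C  B 
   C   D  C 
 * D   E  D 
   E   E  E 
(> = start, * = accepting)

start=A; accept=D; A-x->B; A-y->A; B-x->C; B-y->B; C-x->D; C-y->C; D-x->E; D-y->D; E-x->E; E-y->E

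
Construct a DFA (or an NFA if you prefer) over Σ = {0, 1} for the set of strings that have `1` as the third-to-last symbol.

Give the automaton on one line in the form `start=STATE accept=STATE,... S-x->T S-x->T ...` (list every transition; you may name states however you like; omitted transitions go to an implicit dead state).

Because acceptance depends on a position counted from the end, the machine has to buffer the most recent 3 symbols. Make each state the string of the last up-to-3 symbols read; on input `x` shift the window left and append `x`. Accept when the buffered window has length 3 and begins with `1`.
A 15-state machine:
          0    1  
>  s0     s1   s2 
   s1     s3   s4 
   s2     s5   s6 
   s3     s7   s8 
   s4     s9  s10 
   s5    s11  s12 
   s6    s13  s14 
   s7     s7   s8 
   s8     s9  s10 
   s9    s11  s12 
   s10   s13  s14 
 * s11    s7   s8 
 * s12    s9  s10 
 * s13   s11  s12 
 * s14   s13  s14 
(> = start, * = accepting)

start=s0 accept=s11,s12,s13,s14 s0-0->s1 s0-1->s2 s1-0->s3 s1-1->s4 s2-0->s5 s2-1->s6 s3-0->s7 s3-1->s8 s4-0->s9 s4-1->s10 s5-0->s11 s5-1->s12 s6-0->s13 s6-1->s14 s7-0->s7 s7-1->s8 s8-0->s9 s8-1->s10 s9-0->s11 s9-1->s12 s10-0->s13 s10-1->s14 s11-0->s7 s11-1->s8 s12-0->s9 s12-1->s10 s13-0->s11 s13-1->s12 s14-0->s13 s14-1->s14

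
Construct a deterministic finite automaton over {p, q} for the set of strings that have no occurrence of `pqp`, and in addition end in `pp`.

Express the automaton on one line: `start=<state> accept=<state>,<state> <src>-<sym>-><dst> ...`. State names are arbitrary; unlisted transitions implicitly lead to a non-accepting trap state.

start=A accept=C A-p->B A-q->A B-p->C B-q->D C-p->C C-q->D D-p->E D-q->A E-p->F E-q->G F-p->F F-q->G G-p->E G-q->G

Handle the two conditions separately and then intersect. The first has 4 states tracking partial matches of the forbidden pattern `pqp`; the second has 3 states tracking how much of the suffix `pp` has currently been matched. A product state is a pair (one from each), accepting exactly when both do.
A 7-state machine:
       p  q 
>  A   B  A 
   B   C  D 
 * C   C  D 
   D   E  A 
   E   F  G 
   F   F  G 
   G   E  G 
(> = start, * = accepting)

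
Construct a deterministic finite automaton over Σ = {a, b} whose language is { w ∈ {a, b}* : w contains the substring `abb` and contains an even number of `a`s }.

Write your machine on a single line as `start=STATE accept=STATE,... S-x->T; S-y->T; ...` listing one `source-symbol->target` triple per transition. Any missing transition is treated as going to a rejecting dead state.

start=q0; accept=q6; q0-a->q1; q0-b->q0; q1-a->q2; q1-b->q3; q2-a->q1; q2-b->q4; q3-a->q2; q3-b->q5; q4-a->q1; q4-b->q6; q5-a->q6; q5-b->q5; q6-a->q5; q6-b->q6

Run two small machines in parallel and take their product. The first has 4 states tracking whether and how much of `abb` has been seen; the second has 2 states tracking the count of `a`s modulo 2. A product state is a pair (one from each), accepting exactly when both do.
With 7 states:
        a   b  
>  q0   q1  q0 
   q1   q2  q3 
   q2   q1  q4 
   q3   q2  q5 
   q4   q1  q6 
   q5   q6  q5 
 * q6   q5  q6 
(> = start, * = accepting)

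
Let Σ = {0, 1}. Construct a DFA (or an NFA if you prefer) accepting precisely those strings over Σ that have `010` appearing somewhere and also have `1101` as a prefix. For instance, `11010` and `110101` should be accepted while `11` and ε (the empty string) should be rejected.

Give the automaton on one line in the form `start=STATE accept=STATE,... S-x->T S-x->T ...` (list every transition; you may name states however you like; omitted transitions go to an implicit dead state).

start=A accept=G A-0->B A-1->C B-0->B B-1->B C-0->B C-1->D D-0->E D-1->B E-0->B E-1->F F-0->G F-1->H G-0->G G-1->G H-0->I H-1->H I-0->I I-1->F

Run two small machines in parallel and take their product. One (4 states) tracks whether and how much of `010` has been seen; the other (6 states) tracks whether the input so far still matches the prefix `1101`. Each combined state is a pair, one component from each; accept when both components accept. Equivalent product states are then merged.
A 9-state machine:
       0  1 
>  A   B  C 
   B   B  B 
   C   B  D 
   D   E  B 
   E   B  F 
   F   G  H 
 * G   G  G 
   H   I  H 
   I   I  F 
(> = start, * = accepting)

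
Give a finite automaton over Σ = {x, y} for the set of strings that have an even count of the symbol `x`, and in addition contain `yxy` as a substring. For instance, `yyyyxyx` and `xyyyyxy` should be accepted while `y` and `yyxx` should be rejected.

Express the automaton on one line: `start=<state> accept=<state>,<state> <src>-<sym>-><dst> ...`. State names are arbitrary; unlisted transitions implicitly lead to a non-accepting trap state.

Run two small machines in parallel and take their product. One (2 states) tracks the count of `x`s modulo 2; the other (4 states) tracks whether and how much of `yxy` has been seen. Each combined state is a pair, one component from each; accept when both components accept.
With 8 states:
       x  y 
>  A   B  C 
   B   A  D 
   C   E  C 
   D   F  D 
   E   A  G 
   F   B  H 
   G   H  G 
 * H   G  H 
(> = start, * = accepting)

start=A accept=H A-x->B A-y->C B-x->A B-y->D C-x->E C-y->C D-x->F D-y->D E-x->A E-y->G F-x->B F-y->H G-x->H G-y->G H-x->G H-y->H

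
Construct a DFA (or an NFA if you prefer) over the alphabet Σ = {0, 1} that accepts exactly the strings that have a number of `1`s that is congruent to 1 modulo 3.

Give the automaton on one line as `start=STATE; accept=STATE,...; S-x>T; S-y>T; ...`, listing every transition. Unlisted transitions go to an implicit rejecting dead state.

The only thing that matters is how many `1`s have appeared, reduced mod 3. Use one state per residue: q0 for 0, …, q2 for 2. Reading `1` moves to the next residue; anything else stays put. q1 is accepting.
        0   1  
>  q0   q0  q1 
 * q1   q1  q2 
   q2   q2  q0 
(> = start, * = accepting)

start=q0; accept=q1; q0-0>q0; q0-1>q1; q1-0>q1; q1-1>q2; q2-0>q2; q2-1>q0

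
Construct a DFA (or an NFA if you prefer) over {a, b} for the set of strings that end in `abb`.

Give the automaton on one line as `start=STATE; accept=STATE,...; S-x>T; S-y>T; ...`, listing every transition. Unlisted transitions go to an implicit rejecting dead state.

Remember how much of `abb` the current input suffix matches. State q0 means no match yet; q1 means the last symbol is `a`; q2 means the last 2 symbols are `ab`; q3 means the last 3 symbols are `abb`. Only q3 accepts. On a mismatch, fall back to the longest proper suffix that is still a prefix of `abb`.
A 4-state machine:
        a   b  
>  q0   q1  q0 
   q1   q1  q2 
   q2   q1  q3 
 * q3   q1  q0 
(> = start, * = accepting)

start=q0; accept=q3; q0-a>q1; q0-b>q0; q1-a>q1; q1-b>q2; q2-a>q1; q2-b>q3; q3-a>q1; q3-b>q0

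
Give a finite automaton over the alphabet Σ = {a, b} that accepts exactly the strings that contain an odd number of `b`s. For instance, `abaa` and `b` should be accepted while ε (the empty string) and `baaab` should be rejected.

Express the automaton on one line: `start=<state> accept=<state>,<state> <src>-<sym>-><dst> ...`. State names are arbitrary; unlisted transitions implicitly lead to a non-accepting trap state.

start=q0 accept=q1 q0-a->q0 q0-b->q1 q1-a->q1 q1-b->q0

Keep the running count of `b`s modulo 2: each `b` advances along the cycle q0 → q1 → q0 while other symbols loop. Accept at q1.
With 2 states:
        a   b  
>  q0   q0  q1 
 * q1   q1  q0 
(> = start, * = accepting)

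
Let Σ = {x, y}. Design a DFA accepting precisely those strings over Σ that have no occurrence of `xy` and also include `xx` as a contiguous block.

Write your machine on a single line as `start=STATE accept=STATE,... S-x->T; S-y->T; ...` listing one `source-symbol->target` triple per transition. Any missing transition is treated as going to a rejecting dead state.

Build one automaton per condition and run them in lockstep. The first has 3 states tracking partial matches of the forbidden pattern `xy`; the second has 3 states tracking whether and how much of `xx` has been seen. A product state is a pair (one from each), accepting exactly when both do. Minimizing collapses redundant product states.
With 4 states:
        x   y  
>  S0   S1  S0 
   S1   S2  S3 
 * S2   S2  S3 
   S3   S3  S3 
(> = start, * = accepting)

start=S0; accept=S2; S0-x->S1; S0-y->S0; S1-x->S2; S1-y->S3; S2-x->S2; S2-y->S3; S3-x->S3; S3-y->S3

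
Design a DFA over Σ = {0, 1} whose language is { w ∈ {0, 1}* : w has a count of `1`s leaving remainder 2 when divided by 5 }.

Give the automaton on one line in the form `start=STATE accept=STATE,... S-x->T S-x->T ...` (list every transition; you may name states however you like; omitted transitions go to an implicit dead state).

start=q0 accept=q2 q0-0->q0 q0-1->q1 q1-0->q1 q1-1->q2 q2-0->q2 q2-1->q3 q3-0->q3 q3-1->q4 q4-0->q4 q4-1->q0

The only thing that matters is how many `1`s have appeared, reduced mod 5. Use one state per residue: q0 for 0, …, q4 for 4. Reading `1` moves to the next residue; anything else stays put. q2 is accepting.
5 states suffice.
        0   1  
>  q0   q0  q1 
   q1   q1  q2 
 * q2   q2  q3 
   q3   q3  q4 
   q4   q4  q0 
(> = start, * = accepting)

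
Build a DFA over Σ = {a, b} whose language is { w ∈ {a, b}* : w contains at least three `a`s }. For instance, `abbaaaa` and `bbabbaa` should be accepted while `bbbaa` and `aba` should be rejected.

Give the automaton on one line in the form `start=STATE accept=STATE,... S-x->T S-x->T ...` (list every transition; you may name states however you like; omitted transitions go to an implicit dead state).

start=s0 accept=s3,s4 s0-a->s1 s0-b->s0 s1-a->s2 s1-b->s1 s2-a->s3 s2-b->s2 s3-a->s4 s3-b->s3 s4-a->s4 s4-b->s4

Count `a`s, saturating at 4: states s0 through s3 mean 0 through 3 `a`s seen; s4 means more than 3. Each `a` increments (capped at s4); other symbols loop. Accept from {s3, s4}.
        a   b  
>  s0   s1  s0 
   s1   s2  s1 
   s2   s3  s2 
 * s3   s4  s3 
 * s4   s4  s4 
(> = start, * = accepting)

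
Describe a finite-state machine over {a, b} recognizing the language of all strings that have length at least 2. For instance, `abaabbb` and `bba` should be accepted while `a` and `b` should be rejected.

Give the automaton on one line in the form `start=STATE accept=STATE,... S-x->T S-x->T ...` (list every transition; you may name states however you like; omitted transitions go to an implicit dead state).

Count input length up to 3: every symbol moves from S0 toward S3, which means 'more than 2' and absorbs. Accept from {S2, S3}.
With 4 states:
        a   b  
>  S0   S1  S1 
   S1   S2  S2 
 * S2   S3  S3 
 * S3   S3  S3 
(> = start, * = accepting)

start=S0 accept=S2,S3 S0-a->S1 S0-b->S1 S1-a->S2 S1-b->S2 S2-a->S3 S2-b->S3 S3-a->S3 S3-b->S3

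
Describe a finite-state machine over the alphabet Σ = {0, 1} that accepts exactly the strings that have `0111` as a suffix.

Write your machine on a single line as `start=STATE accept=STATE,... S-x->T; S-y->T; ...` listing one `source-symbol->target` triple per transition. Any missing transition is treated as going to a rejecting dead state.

start=A; accept=E; A-0->B; A-1->A; B-0->B; B-1->C; C-0->B; C-1->D; D-0->B; D-1->E; E-0->B; E-1->A

Remember how much of `0111` the current input suffix matches. State A means no match yet; B means the last symbol is `0`; C means the last 2 symbols are `01`; D means the last 3 symbols are `011`; E means the last 4 symbols are `0111`. Only E accepts. On a mismatch, fall back to the longest proper suffix that is still a prefix of `0111`.
       0  1 
>  A   B  A 
   B   B  C 
   C   B  D 
   D   B  E 
 * E   B  A 
(> = start, * = accepting)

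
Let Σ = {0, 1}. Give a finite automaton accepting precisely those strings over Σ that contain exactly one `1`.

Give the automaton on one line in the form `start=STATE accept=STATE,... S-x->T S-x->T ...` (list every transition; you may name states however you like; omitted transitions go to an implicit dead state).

start=q0 accept=q1 q0-0->q0 q0-1->q1 q1-0->q1 q1-1->q2 q2-0->q2 q2-1->q2

Count `1`s, saturating at 2: state q0 means no `1` yet, q1 means one `1` seen, q2 means more than one. Each `1` increments (capped at q2); other symbols loop. Accept from {q1}.
With 3 states:
        0   1  
>  q0   q0  q1 
 * q1   q1  q2 
   q2   q2  q2 
(> = start, * = accepting)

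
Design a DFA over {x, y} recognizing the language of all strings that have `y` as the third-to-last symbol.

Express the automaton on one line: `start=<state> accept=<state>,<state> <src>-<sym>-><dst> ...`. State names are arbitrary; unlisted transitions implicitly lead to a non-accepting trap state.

start=A accept=L,M,N,O A-x->B A-y->C B-x->D B-y->E C-x->F C-y->G D-x->H D-y->I E-x->J E-y->K F-x->L F-y->M G-x->N G-y->O H-x->H H-y->I I-x->J I-y->K J-x->L J-y->M K-x->N K-y->O L-x->H L-y->I M-x->J M-y->K N-x->L N-y->M O-x->N O-y->O

Because acceptance depends on a position counted from the end, the machine has to buffer the most recent 3 symbols. Make each state the string of the last up-to-3 symbols read; on input `x` shift the window left and append `x`. Accept when the buffered window has length 3 and begins with `y`.
A 15-state machine:
       x  y 
>  A   B  C 
   B   D  E 
   C   F  G 
   D   H  I 
   E   J  K 
   F   L  M 
   G   N  O 
   H   H  I 
   I   J  K 
   J   L  M 
   K   N  O 
 * L   H  I 
 * M   J  K 
 * N   L  M 
 * O   N  O 
(> = start, * = accepting)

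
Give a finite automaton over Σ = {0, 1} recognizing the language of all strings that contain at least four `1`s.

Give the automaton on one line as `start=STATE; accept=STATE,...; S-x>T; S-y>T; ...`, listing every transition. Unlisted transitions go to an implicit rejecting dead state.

Only the number of `1`s matters, and only up to 5. Make a chain s0 → s1 → s2 → s3 → s4 → s5 advanced by each `1` (with s5 absorbing); every other symbol self-loops. The accepting set is {s4, s5}.
        0   1  
>  s0   s0  s1 
   s1   s1  s2 
   s2   s2  s3 
   s3   s3  s4 
 * s4   s4  s5 
 * s5   s5  s5 
(> = start, * = accepting)

start=s0; accept=s4,s5; s0-0>s0; s0-1>s1; s1-0>s1; s1-1>s2; s2-0>s2; s2-1>s3; s3-0>s3; s3-1>s4; s4-0>s4; s4-1>s5; s5-0>s5; s5-1>s5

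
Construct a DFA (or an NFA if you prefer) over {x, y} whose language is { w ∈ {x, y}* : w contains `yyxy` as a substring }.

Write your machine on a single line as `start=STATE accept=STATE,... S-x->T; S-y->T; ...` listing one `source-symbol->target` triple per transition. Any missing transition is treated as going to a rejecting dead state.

States S0..S3 record the length of the longest prefix of `yyxy` that matches the current input suffix. Reaching S4 means `yyxy` has been seen, and we stay there forever. Accept from S4.
With 5 states:
        x   y  
>  S0   S0  S1 
   S1   S0  S2 
   S2   S3  S2 
   S3   S0  S4 
 * S4   S4  S4 
(> = start, * = accepting)

start=S0; accept=S4; S0-x->S0; S0-y->S1; S1-x->S0; S1-y->S2; S2-x->S3; S2-y->S2; S3-x->S0; S3-y->S4; S4-x->S4; S4-y->S4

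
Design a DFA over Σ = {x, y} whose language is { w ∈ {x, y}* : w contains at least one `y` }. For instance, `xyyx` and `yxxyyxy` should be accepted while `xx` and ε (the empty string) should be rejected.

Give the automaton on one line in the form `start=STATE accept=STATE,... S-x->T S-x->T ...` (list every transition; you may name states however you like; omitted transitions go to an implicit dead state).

start=S0 accept=S1,S2 S0-x->S0 S0-y->S1 S1-x->S1 S1-y->S2 S2-x->S2 S2-y->S2

Count `y`s, saturating at 2: state S0 means no `y` yet, S1 means one `y` seen, S2 means more than one. Each `y` increments (capped at S2); other symbols loop. Accept from {S1, S2}.
With 3 states:
        x   y  
>  S0   S0  S1 
 * S1   S1  S2 
 * S2   S2  S2 
(> = start, * = accepting)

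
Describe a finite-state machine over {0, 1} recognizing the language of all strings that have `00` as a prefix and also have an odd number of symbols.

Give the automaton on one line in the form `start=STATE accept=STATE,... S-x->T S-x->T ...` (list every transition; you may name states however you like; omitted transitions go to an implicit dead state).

Build one automaton per condition and run them in lockstep. One (4 states) tracks whether the input so far still matches the prefix `00`; the other (2 states) tracks the input length modulo 2. Each combined state is a pair, one component from each; accept when both components accept.
6 states suffice.
        0   1  
>  q0   q1  q2 
   q1   q3  q4 
   q2   q4  q4 
   q3   q5  q5 
   q4   q2  q2 
 * q5   q3  q3 
(> = start, * = accepting)

start=q0 accept=q5 q0-0->q1 q0-1->q2 q1-0->q3 q1-1->q4 q2-0->q4 q2-1->q4 q3-0->q5 q3-1->q5 q4-0->q2 q4-1->q2 q5-0->q3 q5-1->q3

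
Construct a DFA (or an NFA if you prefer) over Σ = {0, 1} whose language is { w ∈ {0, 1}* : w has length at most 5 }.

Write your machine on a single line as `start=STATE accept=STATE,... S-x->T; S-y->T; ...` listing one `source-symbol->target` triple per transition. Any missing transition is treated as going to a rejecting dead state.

start=q0; accept=q0,q1,q2,q3,q4,q5; q0-0->q1; q0-1->q1; q1-0->q2; q1-1->q2; q2-0->q3; q2-1->q3; q3-0->q4; q3-1->q4; q4-0->q5; q4-1->q5; q5-0->q6; q5-1->q6; q6-0->q6; q6-1->q6

Count input length up to 6: every symbol moves from q0 toward q6, which means 'more than 5' and absorbs. Accept from {q0, q1, q2, q3, q4, q5}.
        0   1  
>* q0   q1  q1 
 * q1   q2  q2 
 * q2   q3  q3 
 * q3   q4  q4 
 * q4   q5  q5 
 * q5   q6  q6 
   q6   q6  q6 
(> = start, * = accepting)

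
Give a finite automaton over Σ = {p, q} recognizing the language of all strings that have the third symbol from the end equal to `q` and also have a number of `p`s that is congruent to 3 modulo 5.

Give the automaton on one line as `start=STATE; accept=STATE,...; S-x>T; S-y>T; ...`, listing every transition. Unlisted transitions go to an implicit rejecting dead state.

Run two small machines in parallel and take their product. One (15 states) tracks the last 3 symbols read; the other (5 states) tracks the count of `p`s modulo 5. Each combined state is a pair, one component from each; accept when both components accept. After merging equivalent states the machine shrinks.
       p  q 
>  A   B  A 
   B   C  D 
   C   E  F 
   D   G  D 
   E   H  I 
   F   J  K 
   G   L  F 
   H   A  H 
   I   H  M 
   J   H  N 
   K   O  K 
 * L   H  I 
   M   H  P 
 * N   H  M 
 * O   H  N 
 * P   H  P 
(> = start, * = accepting)

start=A; accept=L,N,O,P; A-p>B; A-q>A; B-p>C; B-q>D; C-p>E; C-q>F; D-p>G; D-q>D; E-p>H; E-q>I; F-p>J; F-q>K; G-p>L; G-q>F; H-p>A; H-q>H; I-p>H; I-q>M; J-p>H; J-q>N; K-p>O; K-q>K; L-p>H; L-q>I; M-p>H; M-q>P; N-p>H; N-q>M; O-p>H; O-q>N; P-p>H; P-q>P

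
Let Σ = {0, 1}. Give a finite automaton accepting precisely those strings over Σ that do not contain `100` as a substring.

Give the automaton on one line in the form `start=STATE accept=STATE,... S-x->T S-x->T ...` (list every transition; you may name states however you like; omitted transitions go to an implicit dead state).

start=A accept=A,B,C A-0->A A-1->B B-0->C B-1->B C-0->D C-1->B D-0->D D-1->D

This is the complement of 'contains `100`'. Use the same substring-matching states — A through D holding how much of `100` has just been matched — but flip the accepting set: everything except the trap D accepts.
       0  1 
>* A   A  B 
 * B   C  B 
 * C   D  B 
   D   D  D 
(> = start, * = accepting)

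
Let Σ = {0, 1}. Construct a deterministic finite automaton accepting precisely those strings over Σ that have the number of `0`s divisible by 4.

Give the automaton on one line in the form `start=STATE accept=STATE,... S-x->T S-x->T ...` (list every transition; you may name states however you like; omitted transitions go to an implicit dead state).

Keep the running count of `0`s modulo 4: each `0` advances along the cycle A → B → C → D → A while other symbols loop. Accept at A.
A 4-state machine:
       0  1 
>* A   B  A 
   B   C  B 
   C   D  C 
   D   A  D 
(> = start, * = accepting)

start=A accept=A A-0->B A-1->A B-0->C B-1->B C-0->D C-1->C D-0->A D-1->D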